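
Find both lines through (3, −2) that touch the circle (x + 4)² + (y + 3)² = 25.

3x + 4y = 1 and 4x − 3y = 18

A line y − (−2) = m(x − (3)) is tangent when its distance from (−4, −3) is 5:
[m·(−7) − (−1)]² = 25(m² + 1)
12m² − 7m − 12 = 0, so m = −3/4 or m = 4/3.
With m = −3/4: 3x + 4y = 1. With m = 4/3: 4x − 3y = 18.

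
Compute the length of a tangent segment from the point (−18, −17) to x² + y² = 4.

√609

The centre is (0, 0) and r = 2. The square of the distance from P to the centre is 324 + 289 = 613.
Power of the point: PT² = |PO|² − r² = 609, so PT = √609.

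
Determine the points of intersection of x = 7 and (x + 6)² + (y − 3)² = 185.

(7, −1) and (7, 7)

The line gives x = 7. Substituting into the circle:
y² − 6y − 7 = 0
y = 7 or y = −1, giving (7, 7) and (7, −1).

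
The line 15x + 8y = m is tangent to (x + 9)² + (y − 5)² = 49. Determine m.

m = −214 or m = 24

The line touches the circle iff its distance from (−9, 5) is 7:
|15·(−9) + 8·5 − m| / √289 = 7
|m − (−95)| = 7·17, so m = 24 or m = −214.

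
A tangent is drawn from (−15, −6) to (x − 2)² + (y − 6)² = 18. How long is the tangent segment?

The centre is (2, 6) and r = 3√2. The square of the distance from P to the centre is 289 + 144 = 433.
By the tangent–radius right angle, tangent length = √(|PO|² − r²) = √415.

√415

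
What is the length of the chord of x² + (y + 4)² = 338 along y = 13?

14

The distance from (0, −4) to the line is 17, and r² = 338.
Chord = 2√(r² − d²) = 2·√(49) = 14.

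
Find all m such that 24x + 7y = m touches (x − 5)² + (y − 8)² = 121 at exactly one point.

Tangency holds when the distance from the centre (5, 8) to the line equals the radius 11:
|24·5 + 7·8 − m| / √625 = 11
|m − (176)| = 11·25, so m = 451 or m = −99.

m = −99 or m = 451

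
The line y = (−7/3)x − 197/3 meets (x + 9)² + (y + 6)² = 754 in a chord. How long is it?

Express y = (−197 − 7x)/3 and substitute into the circle:
58x² + 2668x + 25984 = 0  ⟹  x² + 46x + 448 = 0
x = −14 or x = −32, giving (−14, −33) and (−32, 9).
Chord length = distance between (−14, −33) and (−32, 9) = √2088 = 6√58.

6√58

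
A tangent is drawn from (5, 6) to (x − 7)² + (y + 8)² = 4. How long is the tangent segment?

14

Centre (7, −8), r² = 4. |PO|² = (−2)² + (14)² = 200.
The tangent meets the radius at right angles, so tangent² = |PO|² − r² = 200 − 4 = 196.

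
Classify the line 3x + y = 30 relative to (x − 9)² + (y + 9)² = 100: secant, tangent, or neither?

Centre (9, −9), r² = 100. Distance² from centre to line = (−12)²/10 = 72/5.
Since d² < r², the line cuts the circle twice.

secant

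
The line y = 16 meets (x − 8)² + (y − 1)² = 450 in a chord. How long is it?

30

Express y = 16 and substitute into the circle:
x² − 16x − 161 = 0
x = 23 or x = −7, giving (23, 16) and (−7, 16).
Chord length = distance between (23, 16) and (−7, 16) = √900 = 30.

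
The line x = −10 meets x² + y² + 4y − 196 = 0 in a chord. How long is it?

20

Centre (0, −2), r² = 200. Perpendicular distance d from centre to line = |10| / √1 = 10.
Chord = 2√(r² − d²) = 2·√(100) = 20.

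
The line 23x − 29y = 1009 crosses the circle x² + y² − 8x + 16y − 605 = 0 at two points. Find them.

(1, −34) and (30, −11)

From the line, y = (−1009 + 23x)/29. Substituting:
1370x² − 42470x + 41100 = 0  ⟹  x² − 31x + 30 = 0
x = 30 or x = 1, giving (30, −11) and (1, −34).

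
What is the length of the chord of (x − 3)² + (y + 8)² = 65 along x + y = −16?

3√2

Substitute y = −x − 16:
2x² + 10x + 8 = 0  ⟹  x² + 5x + 4 = 0
x = −1 or x = −4, giving (−1, −15) and (−4, −12).
|(−1, −15) − (−4, −12)| = √((3)² + (−3)²) = 3√2.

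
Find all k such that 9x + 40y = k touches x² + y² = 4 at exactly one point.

k = −82 or k = 82

Tangency holds when the distance from the centre (0, 0) to the line equals the radius 2:
|9·0 + 40·0 − k| / √1681 = 2
|k| = 2·41, so k = 82 or k = −82.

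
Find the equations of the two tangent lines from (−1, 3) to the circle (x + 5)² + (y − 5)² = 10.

3x + y = 0 and x − 3y = −10

Write the tangent as mx − y + (3 − m·(−1)) = 0 and set its distance from the centre to √10:
(−4m − (2))² = 10(m² + 1)
3m² + 8m − 3 = 0, so m = −3 or m = 1/3.
Through (−1, 3) these give 3x + y = 0 and x − 3y = −10.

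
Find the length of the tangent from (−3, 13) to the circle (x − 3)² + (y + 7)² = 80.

2√89

The centre is (3, −7) and r = 4√5. The square of the distance from P to the centre is 36 + 400 = 436.
Power of the point: PT² = |PO|² − r² = 356, so PT = 2√89.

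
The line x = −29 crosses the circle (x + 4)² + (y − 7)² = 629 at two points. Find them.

(−29, 5) and (−29, 9)

The line gives x = −29. Substituting into the circle:
y² − 14y + 45 = 0
y = 9 or y = 5, giving (−29, 9) and (−29, 5).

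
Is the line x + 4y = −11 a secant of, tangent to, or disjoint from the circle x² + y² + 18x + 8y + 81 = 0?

secant

Centre (−9, −4), r² = 16. Distance² from centre to line = (−14)²/17 = 196/17.
Since d² < r², the line cuts the circle twice.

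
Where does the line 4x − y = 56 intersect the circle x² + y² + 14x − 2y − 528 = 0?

Substitute y = 4x − 56:
17x² − 442x + 2720 = 0  ⟹  x² − 26x + 160 = 0
x = 16 or x = 10, giving (16, 8) and (10, −16).

(10, −16) and (16, 8)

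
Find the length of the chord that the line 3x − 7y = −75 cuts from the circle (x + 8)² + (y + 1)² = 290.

4√58

Centre (−8, −1), r² = 290. Perpendicular distance d from centre to line = |58| / √58 = 58/√58.
Chord = 2√(r² − d²) = 2·√(232) = 4√58.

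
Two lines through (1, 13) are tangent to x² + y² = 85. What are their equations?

Write the tangent as mx − y + (13 − m·(1)) = 0 and set its distance from the centre to √85:
(−1m − (−13))² = 85(m² + 1)
42m² + 13m − 42 = 0, so m = 6/7 or m = −7/6.
Through (1, 13) these give 6x − 7y = −85 and 7x + 6y = 85.

6x − 7y = −85 and 7x + 6y = 85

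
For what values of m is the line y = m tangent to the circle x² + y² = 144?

m = −12 or m = 12

Tangency holds when the distance from the centre (0, 0) to the line equals the radius 12:
|0·0 + 1·0 − m| / √1 = 12
|m| = 12, so m = 12 or m = −12.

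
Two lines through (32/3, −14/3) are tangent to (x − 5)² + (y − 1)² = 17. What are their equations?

A line y − (−14/3) = m(x − (32/3)) is tangent when its distance from (5, 1) is √17:
[m·(−17/3) − (17/3)]² = 17(m² + 1)
4m² + 17m + 4 = 0, so m = −1/4 or m = −4.
With m = −1/4: x + 4y = −8. With m = −4: 4x + y = 38.

x + 4y = −8 and 4x + y = 38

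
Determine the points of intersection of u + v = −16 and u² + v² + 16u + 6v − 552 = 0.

(−28, 12) and (7, −23)

From the line, v = −u − 16. Substituting:
2u² + 42u − 392 = 0  ⟹  u² + 21u − 196 = 0
u = 7 or u = −28, giving (7, −23) and (−28, 12).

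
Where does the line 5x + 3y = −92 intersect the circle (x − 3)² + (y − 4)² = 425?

(−16, −4) and (−13, −9)

From the line, y = (−92 − 5x)/3. Substituting:
34x² + 986x + 7072 = 0  ⟹  x² + 29x + 208 = 0
x = −13 or x = −16, giving (−13, −9) and (−16, −4).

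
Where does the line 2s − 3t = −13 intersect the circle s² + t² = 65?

(−8, −1) and (4, 7)

Substitute t = (13 + 2s)/3:
13s² + 52s − 416 = 0  ⟹  s² + 4s − 32 = 0
s = 4 or s = −8, giving (4, 7) and (−8, −1).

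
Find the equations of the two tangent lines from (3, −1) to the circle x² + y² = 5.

x − 2y = 5 and 2x + y = 5

Write the tangent as mx − y + (−1 − m·(3)) = 0 and set its distance from the centre to √5:
(−3m − (1))² = 5(m² + 1)
2m² + 3m − 2 = 0, so m = 1/2 or m = −2.
With m = 1/2: x − 2y = 5. With m = −2: 2x + y = 5.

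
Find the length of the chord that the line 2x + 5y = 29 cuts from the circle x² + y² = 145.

4√29

Express y = (29 − 2x)/5 and substitute into the circle:
29x² − 116x − 2784 = 0  ⟹  x² − 4x − 96 = 0
x = 12 or x = −8, giving (12, 1) and (−8, 9).
|(12, 1) − (−8, 9)| = √((20)² + (−8)²) = 4√29.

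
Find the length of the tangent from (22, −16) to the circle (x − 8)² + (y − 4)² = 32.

The centre is (8, 4) and r = 4√2. The square of the distance from P to the centre is 196 + 400 = 596.
Power of the point: PT² = |PO|² − r² = 564, so PT = 2√141.

2√141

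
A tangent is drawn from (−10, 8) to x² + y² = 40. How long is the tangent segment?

2√31

Centre (0, 0), r² = 40. |PO|² = (−10)² + (8)² = 164.
The tangent meets the radius at right angles, so tangent² = |PO|² − r² = 164 − 40 = 124.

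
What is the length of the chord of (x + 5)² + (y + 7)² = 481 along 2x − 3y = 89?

Express y = (−89 + 2x)/3 and substitute into the circle:
13x² − 182x + 520 = 0  ⟹  x² − 14x + 40 = 0
x = 10 or x = 4, giving (10, −23) and (4, −27).
|(10, −23) − (4, −27)| = √((6)² + (4)²) = 2√13.

2√13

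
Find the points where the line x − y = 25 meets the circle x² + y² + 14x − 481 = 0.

From the line, y = x − 25. Substituting:
2x² − 36x + 144 = 0  ⟹  x² − 18x + 72 = 0
x = 12 or x = 6, giving (12, −13) and (6, −19).

(6, −19) and (12, −13)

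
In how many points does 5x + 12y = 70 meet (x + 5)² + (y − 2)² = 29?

0

Substituting the line into the circle gives 169x² + 980x + 1540 = 0.
Δ = 960400 − 1041040 = −80640.
No real roots: the line does not meet the circle.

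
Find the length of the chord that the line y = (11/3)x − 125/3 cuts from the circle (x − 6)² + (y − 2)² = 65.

√130

From the line, y = (−125 + 11x)/3. Substituting:
130x² − 2990x + 16900 = 0  ⟹  x² − 23x + 130 = 0
x = 13 or x = 10, giving (13, 6) and (10, −5).
Chord length = distance between (13, 6) and (10, −5) = √130 = √130.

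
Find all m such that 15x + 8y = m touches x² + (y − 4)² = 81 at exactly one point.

Tangency holds when the distance from the centre (0, 4) to the line equals the radius 9:
|15·0 + 8·4 − m| / √289 = 9
|m − (32)| = 9·17, so m = 185 or m = −121.

m = −121 or m = 185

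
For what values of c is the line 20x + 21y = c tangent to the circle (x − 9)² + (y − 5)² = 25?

c = 140 or c = 430

For a tangent, require d(centre, line) = r = 5.
|20·9 + 21·5 − c| / √841 = 5
|c − (285)| = 5·29, so c = 430 or c = 140.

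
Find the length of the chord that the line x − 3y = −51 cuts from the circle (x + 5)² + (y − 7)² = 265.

9√10

Centre (−5, 7), r² = 265. Perpendicular distance d from centre to line = |25| / √10 = 25/√10.
Half the chord is √(r² − d²) = √(405/2), so the full chord is 9√10.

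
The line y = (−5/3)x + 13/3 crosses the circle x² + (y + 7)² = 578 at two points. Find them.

Substitute y = (13 − 5x)/3:
34x² − 340x − 4046 = 0  ⟹  x² − 10x − 119 = 0
x = 17 or x = −7, giving (17, −24) and (−7, 16).

(−7, 16) and (17, −24)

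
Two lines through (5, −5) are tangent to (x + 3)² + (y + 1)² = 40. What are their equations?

x − 3y = 20 and 3x + y = 10

Write the tangent as mx − y + (−5 − m·(5)) = 0 and set its distance from the centre to 2√10:
(−8m − (4))² = 40(m² + 1)
3m² + 8m − 3 = 0, so m = 1/3 or m = −3.
With m = 1/3: x − 3y = 20. With m = −3: 3x + y = 10.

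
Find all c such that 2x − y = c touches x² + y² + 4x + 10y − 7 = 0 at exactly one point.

For a tangent, require d(centre, line) = r = 6.
|2·(−2) − 1·(−5) − c| / √5 = 6
|c − (1)| = 6√5.

c = 1 ± 6√5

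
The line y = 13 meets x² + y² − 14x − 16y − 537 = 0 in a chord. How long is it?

50

From the line, y = 13. Substituting:
x² − 14x − 576 = 0
x = 32 or x = −18, giving (32, 13) and (−18, 13).
Chord length = distance between (32, 13) and (−18, 13) = √2500 = 50.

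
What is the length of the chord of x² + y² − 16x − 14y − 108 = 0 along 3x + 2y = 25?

8√13

Centre (8, 7), r² = 221. Perpendicular distance d from centre to line = |13| / √13 = 13/√13.
Chord = 2√(r² − d²) = 2·√(208) = 8√13.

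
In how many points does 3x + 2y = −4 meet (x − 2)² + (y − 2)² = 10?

d² = (3·2 + 2·2 − (−4))²/13 = 196/13; r² = 10.
Since d² > r², the line lies outside the circle.

0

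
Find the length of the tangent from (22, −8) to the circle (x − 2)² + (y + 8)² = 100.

The centre is (2, −8) and r = 10. The square of the distance from P to the centre is 400 + 0 = 400.
By the tangent–radius right angle, tangent length = √(|PO|² − r²) = √300 = 10√3.

10√3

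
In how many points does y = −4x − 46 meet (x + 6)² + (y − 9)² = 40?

0

Substituting the line into the circle gives 17x² + 452x + 3021 = 0.
Δ = 204304 − 205428 = −1124.
No real roots: the line does not meet the circle.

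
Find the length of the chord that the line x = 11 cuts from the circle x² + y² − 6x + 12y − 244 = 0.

30

The line gives x = 11. Substituting into the circle:
y² + 12y − 189 = 0
y = 9 or y = −21, giving (11, 9) and (11, −21).
|(11, 9) − (11, −21)| = √((0)² + (30)²) = 30.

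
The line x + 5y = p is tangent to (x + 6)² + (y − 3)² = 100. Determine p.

p = 9 ± 10√26

For a tangent, require d(centre, line) = r = 10.
|1·(−6) + 5·3 − p| / √26 = 10
|p − (9)| = 10√26.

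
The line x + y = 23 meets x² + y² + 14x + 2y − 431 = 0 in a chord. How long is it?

Substitute y = −x + 23:
2x² − 34x + 144 = 0  ⟹  x² − 17x + 72 = 0
x = 9 or x = 8, giving (9, 14) and (8, 15).
|(9, 14) − (8, 15)| = √((1)² + (−1)²) = √2.

√2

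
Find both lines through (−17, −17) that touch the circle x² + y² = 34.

Write the tangent as mx − y + (−17 − m·(−17)) = 0 and set its distance from the centre to √34:
(17m − (17))² = 34(m² + 1)
15m² − 34m + 15 = 0, so m = 5/3 or m = 3/5.
With m = 5/3: 5x − 3y = −34. With m = 3/5: 3x − 5y = 34.

5x − 3y = −34 and 3x − 5y = 34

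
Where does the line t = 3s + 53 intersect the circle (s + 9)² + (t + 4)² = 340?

(−23, −16) and (−13, 14)

From the line, t = 3s + 53. Substituting:
10s² + 360s + 2990 = 0  ⟹  s² + 36s + 299 = 0
s = −13 or s = −23, giving (−13, 14) and (−23, −16).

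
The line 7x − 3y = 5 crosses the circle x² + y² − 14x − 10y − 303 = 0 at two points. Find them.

Substitute y = (−5 + 7x)/3:
58x² − 406x − 2552 = 0  ⟹  x² − 7x − 44 = 0
x = 11 or x = −4, giving (11, 24) and (−4, −11).

(−4, −11) and (11, 24)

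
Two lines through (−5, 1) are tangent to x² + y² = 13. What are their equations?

A line y − (1) = m(x − (−5)) is tangent when its distance from (0, 0) is √13:
[m·(5) − (−1)]² = 13(m² + 1)
6m² + 5m − 6 = 0, so m = −3/2 or m = 2/3.
With m = −3/2: 3x + 2y = −13. With m = 2/3: 2x − 3y = −13.

3x + 2y = −13 and 2x − 3y = −13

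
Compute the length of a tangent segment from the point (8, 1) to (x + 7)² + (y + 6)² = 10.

The centre is (−7, −6) and r = √10. The square of the distance from P to the centre is 225 + 49 = 274.
By the tangent–radius right angle, tangent length = √(|PO|² − r²) = √264 = 2√66.

2√66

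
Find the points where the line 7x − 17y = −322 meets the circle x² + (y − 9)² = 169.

(−12, 14) and (5, 21)

Substitute y = (322 + 7x)/17:
338x² + 2366x − 20280 = 0  ⟹  x² + 7x − 60 = 0
x = 5 or x = −12, giving (5, 21) and (−12, 14).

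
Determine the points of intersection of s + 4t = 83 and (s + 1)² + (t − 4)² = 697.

(−17, 25) and (23, 15)

From the line, t = (83 − s)/4. Substituting:
17s² − 102s − 6647 = 0  ⟹  s² − 6s − 391 = 0
s = 23 or s = −17, giving (23, 15) and (−17, 25).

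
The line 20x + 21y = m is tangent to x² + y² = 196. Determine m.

For a tangent, require d(centre, line) = r = 14.
|20·0 + 21·0 − m| / √841 = 14
|m| = 14·29, so m = 406 or m = −406.

m = −406 or m = 406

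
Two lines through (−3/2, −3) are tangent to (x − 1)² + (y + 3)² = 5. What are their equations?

2x − y = 0 and 2x + y = −6

Let a tangent through (−3/2, −3) have slope m. Its distance from (1, −3) must equal √5:
[m·(5/2) − (0)]² = 5(m² + 1)
m² − 4 = 0, so m = 2 or m = −2.
Through (−3/2, −3) these give 2x − y = 0 and 2x + y = −6.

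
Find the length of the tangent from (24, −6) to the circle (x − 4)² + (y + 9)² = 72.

Centre (4, −9), r² = 72. |PO|² = (20)² + (3)² = 409.
By the tangent–radius right angle, tangent length = √(|PO|² − r²) = √337.

√337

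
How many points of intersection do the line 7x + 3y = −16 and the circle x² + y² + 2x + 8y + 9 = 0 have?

2

Centre (−1, −4), r² = 8. Distance² from centre to line = (−3)²/58 = 9/58.
Since d² < r², the line cuts the circle twice.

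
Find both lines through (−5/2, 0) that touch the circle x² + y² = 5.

2x − y = −5 and 2x + y = −5

A line y − (0) = m(x − (−5/2)) is tangent when its distance from (0, 0) is √5:
[m·(5/2) − (0)]² = 5(m² + 1)
m² − 4 = 0, so m = 2 or m = −2.
With m = 2: 2x − y = −5. With m = −2: 2x + y = −5.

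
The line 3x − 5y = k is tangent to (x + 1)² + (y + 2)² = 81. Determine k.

Tangency holds when the distance from the centre (−1, −2) to the line equals the radius 9:
|3·(−1) − 5·(−2) − k| / √34 = 9
|k − (7)| = 9√34.

k = 7 ± 9√34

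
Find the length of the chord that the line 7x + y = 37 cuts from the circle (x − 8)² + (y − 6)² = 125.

Centre (8, 6), r² = 125. Perpendicular distance d from centre to line = |25| / √50 = 25/√50.
Chord = 2√(r² − d²) = 2·√(225/2) = 15√2.

15√2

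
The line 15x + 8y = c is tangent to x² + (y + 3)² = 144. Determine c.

c = −228 or c = 180

For a tangent, require d(centre, line) = r = 12.
|15·0 + 8·(−3) − c| / √289 = 12
|c − (−24)| = 12·17, so c = 180 or c = −228.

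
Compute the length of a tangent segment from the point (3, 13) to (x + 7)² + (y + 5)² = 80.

2√86

With centre O = (−7, −5), |OP|² = 424 and r² = 80.
The tangent meets the radius at right angles, so tangent² = |PO|² − r² = 424 − 80 = 344.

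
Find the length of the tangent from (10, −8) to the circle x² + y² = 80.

Centre (0, 0), r² = 80. |PO|² = (10)² + (−8)² = 164.
The tangent meets the radius at right angles, so tangent² = |PO|² − r² = 164 − 80 = 84.

2√21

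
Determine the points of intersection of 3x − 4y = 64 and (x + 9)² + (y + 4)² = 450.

From the line, y = (−64 + 3x)/4. Substituting:
25x² − 3600 = 0  ⟹  x² − 144 = 0
x = 12 or x = −12, giving (12, −7) and (−12, −25).

(−12, −25) and (12, −7)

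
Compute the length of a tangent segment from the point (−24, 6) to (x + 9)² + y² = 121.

Centre (−9, 0), r² = 121. |PO|² = (−15)² + (6)² = 261.
Power of the point: PT² = |PO|² − r² = 140, so PT = 2√35.

2√35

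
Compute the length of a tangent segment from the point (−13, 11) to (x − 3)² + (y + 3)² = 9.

√443

With centre O = (3, −3), |OP|² = 452 and r² = 9.
The tangent meets the radius at right angles, so tangent² = |PO|² − r² = 452 − 9 = 443.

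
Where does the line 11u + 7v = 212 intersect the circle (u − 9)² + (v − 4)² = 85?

(11, 13) and (18, 2)

Substitute v = (212 − 11u)/7:
170u² − 4930u + 33660 = 0  ⟹  u² − 29u + 198 = 0
u = 18 or u = 11, giving (18, 2) and (11, 13).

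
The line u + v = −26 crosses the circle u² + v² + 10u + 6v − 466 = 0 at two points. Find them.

Substitute v = −u − 26:
2u² + 56u + 54 = 0  ⟹  u² + 28u + 27 = 0
u = −1 or u = −27, giving (−1, −25) and (−27, 1).

(−27, 1) and (−1, −25)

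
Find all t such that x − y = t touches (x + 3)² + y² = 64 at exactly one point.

t = −3 ± 8√2

For a tangent, require d(centre, line) = r = 8.
|1·(−3) − 1·0 − t| / √2 = 8
|t − (−3)| = 8√2.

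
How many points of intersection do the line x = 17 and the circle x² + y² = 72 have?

Substituting the line into the circle gives y² + 217 = 0.
Δ = 0 − 868 = −868.
No real roots: the line does not meet the circle.

0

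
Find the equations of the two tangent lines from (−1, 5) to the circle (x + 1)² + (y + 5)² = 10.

Write the tangent as mx − y + (5 − m·(−1)) = 0 and set its distance from the centre to √10:
(0m − (−10))² = 10(m² + 1)
m² − 9 = 0, so m = −3 or m = 3.
With m = −3: 3x + y = 2. With m = 3: 3x − y = −8.

3x + y = 2 and 3x − y = −8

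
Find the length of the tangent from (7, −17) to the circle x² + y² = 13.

5√13

The centre is (0, 0) and r = √13. The square of the distance from P to the centre is 49 + 289 = 338.
Power of the point: PT² = |PO|² − r² = 325, so PT = 5√13.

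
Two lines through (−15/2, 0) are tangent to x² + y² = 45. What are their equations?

2x + y = −15 and 2x − y = −15

Let a tangent through (−15/2, 0) have slope m. Its distance from (0, 0) must equal 3√5:
(15/2m − (0))² = 45(m² + 1)
m² − 4 = 0, so m = −2 or m = 2.
Through (−15/2, 0) these give 2x + y = −15 and 2x − y = −15.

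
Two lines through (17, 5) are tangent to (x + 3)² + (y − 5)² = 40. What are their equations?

Write the tangent as mx − y + (5 − m·(17)) = 0 and set its distance from the centre to 2√10:
(−20m − (0))² = 40(m² + 1)
9m² − 1 = 0, so m = 1/3 or m = −1/3.
With m = 1/3: x − 3y = 2. With m = −1/3: x + 3y = 32.

x − 3y = 2 and x + 3y = 32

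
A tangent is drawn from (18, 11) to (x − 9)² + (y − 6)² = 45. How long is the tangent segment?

√61

The centre is (9, 6) and r = 3√5. The square of the distance from P to the centre is 81 + 25 = 106.
The tangent meets the radius at right angles, so tangent² = |PO|² − r² = 106 − 45 = 61.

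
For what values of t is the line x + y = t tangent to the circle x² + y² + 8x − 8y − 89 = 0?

t = ±11√2

For a tangent, require d(centre, line) = r = 11.
|1·(−4) + 1·4 − t| / √2 = 11
|t| = 11√2.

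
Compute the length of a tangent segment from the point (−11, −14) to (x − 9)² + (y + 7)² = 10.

With centre O = (9, −7), |OP|² = 449 and r² = 10.
The tangent meets the radius at right angles, so tangent² = |PO|² − r² = 449 − 10 = 439.

√439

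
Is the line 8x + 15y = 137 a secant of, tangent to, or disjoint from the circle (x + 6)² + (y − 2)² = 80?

Centre (−6, 2), r² = 80. Distance² from centre to line = (−155)²/289 = 24025/289.
Since d² > r², the line lies outside the circle.

disjoint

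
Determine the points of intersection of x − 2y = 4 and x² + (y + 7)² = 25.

Substitute y = (−4 + x)/2:
5x² + 20x = 0  ⟹  x² + 4x = 0
x = 0 or x = −4, giving (0, −2) and (−4, −4).

(−4, −4) and (0, −2)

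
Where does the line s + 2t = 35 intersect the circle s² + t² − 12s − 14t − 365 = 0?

Express t = (35 − s)/2 and substitute into the circle:
5s² − 90s − 1215 = 0  ⟹  s² − 18s − 243 = 0
s = 27 or s = −9, giving (27, 4) and (−9, 22).

(−9, 22) and (27, 4)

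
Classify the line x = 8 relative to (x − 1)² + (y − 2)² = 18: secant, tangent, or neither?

d² = (1·1 + 0·2 − (8))² = 49; r² = 18.
Since d² > r², the line lies outside the circle.

neither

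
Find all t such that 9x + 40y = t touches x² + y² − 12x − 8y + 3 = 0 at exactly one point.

t = −73 or t = 501

Tangency holds when the distance from the centre (6, 4) to the line equals the radius 7:
|9·6 + 40·4 − t| / √1681 = 7
|t − (214)| = 7·41, so t = 501 or t = −73.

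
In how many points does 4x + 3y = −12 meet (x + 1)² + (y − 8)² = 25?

Centre (−1, 8), r² = 25. Distance² from centre to line = (32)²/25 = 1024/25.
Since d² > r², the line lies outside the circle.

0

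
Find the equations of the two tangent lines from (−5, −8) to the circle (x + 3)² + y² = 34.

Write the tangent as mx − y + (−8 − m·(−5)) = 0 and set its distance from the centre to √34:
(2m − (8))² = 34(m² + 1)
15m² + 16m − 15 = 0, so m = −5/3 or m = 3/5.
Through (−5, −8) these give 5x + 3y = −49 and 3x − 5y = 25.

5x + 3y = −49 and 3x − 5y = 25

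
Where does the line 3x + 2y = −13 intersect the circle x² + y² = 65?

(−7, 4) and (1, −8)

Substitute y = (−13 − 3x)/2:
13x² + 78x − 91 = 0  ⟹  x² + 6x − 7 = 0
x = 1 or x = −7, giving (1, −8) and (−7, 4).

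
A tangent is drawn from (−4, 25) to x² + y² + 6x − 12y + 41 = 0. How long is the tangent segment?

The centre is (−3, 6) and r = 2. The square of the distance from P to the centre is 1 + 361 = 362.
The tangent meets the radius at right angles, so tangent² = |PO|² − r² = 362 − 4 = 358.

√358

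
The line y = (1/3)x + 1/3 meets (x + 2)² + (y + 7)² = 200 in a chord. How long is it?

8√10

Express y = (1 + x)/3 and substitute into the circle:
10x² + 80x − 1280 = 0  ⟹  x² + 8x − 128 = 0
x = 8 or x = −16, giving (8, 3) and (−16, −5).
Chord length = distance between (8, 3) and (−16, −5) = √640 = 8√10.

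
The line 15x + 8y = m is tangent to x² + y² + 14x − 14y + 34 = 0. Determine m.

For a tangent, require d(centre, line) = r = 8.
|15·(−7) + 8·7 − m| / √289 = 8
|m − (−49)| = 8·17, so m = 87 or m = −185.

m = −185 or m = 87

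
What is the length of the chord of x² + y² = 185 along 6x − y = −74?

The distance from (0, 0) to the line is 74/√37, and r² = 185.
Chord = 2√(r² − d²) = 2·√(37) = 2√37.

2√37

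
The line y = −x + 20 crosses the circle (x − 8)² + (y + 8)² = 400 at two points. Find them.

(8, 12) and (28, −8)

From the line, y = −x + 20. Substituting:
2x² − 72x + 448 = 0  ⟹  x² − 36x + 224 = 0
x = 28 or x = 8, giving (28, −8) and (8, 12).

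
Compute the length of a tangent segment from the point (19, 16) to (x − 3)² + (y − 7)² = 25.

2√78

The centre is (3, 7) and r = 5. The square of the distance from P to the centre is 256 + 81 = 337.
Power of the point: PT² = |PO|² − r² = 312, so PT = 2√78.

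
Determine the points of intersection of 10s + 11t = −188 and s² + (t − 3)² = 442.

(−21, 2) and (1, −18)

From the line, t = (−188 − 10s)/11. Substituting:
221s² + 4420s − 4641 = 0  ⟹  s² + 20s − 21 = 0
s = 1 or s = −21, giving (1, −18) and (−21, 2).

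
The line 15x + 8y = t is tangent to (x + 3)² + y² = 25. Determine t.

Tangency holds when the distance from the centre (−3, 0) to the line equals the radius 5:
|15·(−3) + 8·0 − t| / √289 = 5
|t − (−45)| = 5·17, so t = 40 or t = −130.

t = −130 or t = 40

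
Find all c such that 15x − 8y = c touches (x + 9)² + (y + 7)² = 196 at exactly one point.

c = −317 or c = 159

The line touches the circle iff its distance from (−9, −7) is 14:
|15·(−9) − 8·(−7) − c| / √289 = 14
|c − (−79)| = 14·17, so c = 159 or c = −317.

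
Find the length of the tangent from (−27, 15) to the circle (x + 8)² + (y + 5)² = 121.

8√10

Centre (−8, −5), r² = 121. |PO|² = (−19)² + (20)² = 761.
The tangent meets the radius at right angles, so tangent² = |PO|² − r² = 761 − 121 = 640.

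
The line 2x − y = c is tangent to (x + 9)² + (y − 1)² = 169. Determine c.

For a tangent, require d(centre, line) = r = 13.
|2·(−9) − 1·1 − c| / √5 = 13
|c − (−19)| = 13√5.

c = −19 ± 13√5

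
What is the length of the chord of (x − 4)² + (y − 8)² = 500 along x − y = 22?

From the line, y = x − 22. Substituting:
2x² − 68x + 416 = 0  ⟹  x² − 34x + 208 = 0
x = 26 or x = 8, giving (26, 4) and (8, −14).
Chord length = distance between (26, 4) and (8, −14) = √648 = 18√2.

18√2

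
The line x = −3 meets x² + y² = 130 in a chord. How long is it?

22

Centre (0, 0), r² = 130. Perpendicular distance d from centre to line = |3| / √1 = 3.
Half the chord is √(r² − d²) = √(121), so the full chord is 22.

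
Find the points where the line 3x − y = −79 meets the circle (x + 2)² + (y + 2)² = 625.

(−27, −2) and (−22, 13)

Express y = 3x + 79 and substitute into the circle:
10x² + 490x + 5940 = 0  ⟹  x² + 49x + 594 = 0
x = −22 or x = −27, giving (−22, 13) and (−27, −2).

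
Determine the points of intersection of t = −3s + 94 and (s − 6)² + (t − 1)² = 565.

(28, 10) and (29, 7)

From the line, t = −3s + 94. Substituting:
10s² − 570s + 8120 = 0  ⟹  s² − 57s + 812 = 0
s = 29 or s = 28, giving (29, 7) and (28, 10).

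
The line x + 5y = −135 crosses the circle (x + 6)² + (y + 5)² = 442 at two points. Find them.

Express y = (−135 − x)/5 and substitute into the circle:
26x² + 520x + 1950 = 0  ⟹  x² + 20x + 75 = 0
x = −5 or x = −15, giving (−5, −26) and (−15, −24).

(−15, −24) and (−5, −26)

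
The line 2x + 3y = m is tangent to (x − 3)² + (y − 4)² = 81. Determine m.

Tangency holds when the distance from the centre (3, 4) to the line equals the radius 9:
|2·3 + 3·4 − m| / √13 = 9
|m − (18)| = 9√13.

m = 18 ± 9√13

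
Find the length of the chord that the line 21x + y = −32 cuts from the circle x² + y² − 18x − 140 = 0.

Substitute y = −21x − 32:
442x² + 1326x + 884 = 0  ⟹  x² + 3x + 2 = 0
x = −1 or x = −2, giving (−1, −11) and (−2, 10).
|(−1, −11) − (−2, 10)| = √((1)² + (−21)²) = √442.

√442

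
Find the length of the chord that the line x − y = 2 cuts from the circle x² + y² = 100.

14√2

Substitute y = x − 2:
2x² − 4x − 96 = 0  ⟹  x² − 2x − 48 = 0
x = 8 or x = −6, giving (8, 6) and (−6, −8).
Chord length = distance between (8, 6) and (−6, −8) = √392 = 14√2.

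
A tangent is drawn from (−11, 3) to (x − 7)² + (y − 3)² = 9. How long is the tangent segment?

3√35

Centre (7, 3), r² = 9. |PO|² = (−18)² + (0)² = 324.
Power of the point: PT² = |PO|² − r² = 315, so PT = 3√35.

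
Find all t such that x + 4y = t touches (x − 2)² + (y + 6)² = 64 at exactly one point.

For a tangent, require d(centre, line) = r = 8.
|1·2 + 4·(−6) − t| / √17 = 8
|t − (−22)| = 8√17.

t = −22 ± 8√17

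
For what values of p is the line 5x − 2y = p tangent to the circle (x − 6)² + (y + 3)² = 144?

The line touches the circle iff its distance from (6, −3) is 12:
|5·6 − 2·(−3) − p| / √29 = 12
|p − (36)| = 12√29.

p = 36 ± 12√29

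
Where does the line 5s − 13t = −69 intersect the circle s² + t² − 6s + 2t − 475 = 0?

(−19, −2) and (20, 13)

Substitute t = (69 + 5s)/13:
194s² − 194s − 73720 = 0  ⟹  s² − s − 380 = 0
s = 20 or s = −19, giving (20, 13) and (−19, −2).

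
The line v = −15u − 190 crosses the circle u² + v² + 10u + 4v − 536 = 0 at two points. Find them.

(−14, 20) and (−11, −25)

Express v = −15u − 190 and substitute into the circle:
226u² + 5650u + 34804 = 0  ⟹  u² + 25u + 154 = 0
u = −11 or u = −14, giving (−11, −25) and (−14, 20).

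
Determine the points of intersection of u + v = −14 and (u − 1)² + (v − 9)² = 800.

(−27, 13) and (5, −19)

Express v = −u − 14 and substitute into the circle:
2u² + 44u − 270 = 0  ⟹  u² + 22u − 135 = 0
u = 5 or u = −27, giving (5, −19) and (−27, 13).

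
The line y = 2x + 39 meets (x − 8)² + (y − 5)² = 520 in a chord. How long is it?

From the line, y = 2x + 39. Substituting:
5x² + 120x + 700 = 0  ⟹  x² + 24x + 140 = 0
x = −10 or x = −14, giving (−10, 19) and (−14, 11).
Chord length = distance between (−10, 19) and (−14, 11) = √80 = 4√5.

4√5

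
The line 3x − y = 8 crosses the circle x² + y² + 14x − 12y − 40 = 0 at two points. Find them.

Express y = 3x − 8 and substitute into the circle:
10x² − 70x + 120 = 0  ⟹  x² − 7x + 12 = 0
x = 4 or x = 3, giving (4, 4) and (3, 1).

(3, 1) and (4, 4)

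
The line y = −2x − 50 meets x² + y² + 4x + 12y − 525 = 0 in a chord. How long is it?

14√5

The distance from (−2, −6) to the line is 40/√5, and r² = 565.
Half the chord is √(r² − d²) = √(245), so the full chord is 14√5.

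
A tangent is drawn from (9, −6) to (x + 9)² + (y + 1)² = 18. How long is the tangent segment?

The centre is (−9, −1) and r = 3√2. The square of the distance from P to the centre is 324 + 25 = 349.
By the tangent–radius right angle, tangent length = √(|PO|² − r²) = √331.

√331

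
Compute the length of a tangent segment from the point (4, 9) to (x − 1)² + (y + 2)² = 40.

Centre (1, −2), r² = 40. |PO|² = (3)² + (11)² = 130.
The tangent meets the radius at right angles, so tangent² = |PO|² − r² = 130 − 40 = 90.

3√10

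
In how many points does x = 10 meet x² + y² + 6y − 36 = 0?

0

d² = (1·0 + 0·(−3) − (10))² = 100; r² = 45.
Since d² > r², the line lies outside the circle.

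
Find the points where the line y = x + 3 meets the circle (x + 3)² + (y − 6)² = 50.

(−4, −1) and (4, 7)

Substitute y = x + 3:
2x² − 32 = 0  ⟹  x² − 16 = 0
x = 4 or x = −4, giving (4, 7) and (−4, −1).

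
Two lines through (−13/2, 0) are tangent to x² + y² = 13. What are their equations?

2x + 3y = −13 and 2x − 3y = −13

A line y − (0) = m(x − (−13/2)) is tangent when its distance from (0, 0) is √13:
(13/2m − (0))² = 13(m² + 1)
9m² − 4 = 0, so m = −2/3 or m = 2/3.
Through (−13/2, 0) these give 2x + 3y = −13 and 2x − 3y = −13.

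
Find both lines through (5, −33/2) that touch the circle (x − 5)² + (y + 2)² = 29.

Let a tangent through (5, −33/2) have slope m. Its distance from (5, −2) must equal √29:
(0m − (29/2))² = 29(m² + 1)
4m² − 25 = 0, so m = −5/2 or m = 5/2.
With m = −5/2: 5x + 2y = −8. With m = 5/2: 5x − 2y = 58.

5x + 2y = −8 and 5x − 2y = 58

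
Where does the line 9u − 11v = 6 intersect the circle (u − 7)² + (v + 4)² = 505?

(−14, −12) and (19, 15)

From the line, v = (−6 + 9u)/11. Substituting:
202u² − 1010u − 53732 = 0  ⟹  u² − 5u − 266 = 0
u = 19 or u = −14, giving (19, 15) and (−14, −12).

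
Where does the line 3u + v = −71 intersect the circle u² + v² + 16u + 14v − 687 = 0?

Express v = −3u − 71 and substitute into the circle:
10u² + 400u + 3360 = 0  ⟹  u² + 40u + 336 = 0
u = −12 or u = −28, giving (−12, −35) and (−28, 13).

(−28, 13) and (−12, −35)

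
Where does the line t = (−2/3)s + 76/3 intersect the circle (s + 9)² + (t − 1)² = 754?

Substitute t = (76 − 2s)/3:
13s² − 130s − 728 = 0  ⟹  s² − 10s − 56 = 0
s = 14 or s = −4, giving (14, 16) and (−4, 28).

(−4, 28) and (14, 16)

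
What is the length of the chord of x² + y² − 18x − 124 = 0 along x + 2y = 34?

Centre (9, 0), r² = 205. Perpendicular distance d from centre to line = |−25| / √5 = 25/√5.
Half the chord is √(r² − d²) = √(80), so the full chord is 8√5.

8√5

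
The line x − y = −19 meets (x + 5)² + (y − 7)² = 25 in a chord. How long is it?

Centre (−5, 7), r² = 25. Perpendicular distance d from centre to line = |7| / √2 = 7/√2.
Chord = 2√(r² − d²) = 2·√(1/2) = √2.

√2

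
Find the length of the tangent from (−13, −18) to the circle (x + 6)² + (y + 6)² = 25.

2√42

Centre (−6, −6), r² = 25. |PO|² = (−7)² + (−12)² = 193.
By the tangent–radius right angle, tangent length = √(|PO|² − r²) = √168 = 2√42.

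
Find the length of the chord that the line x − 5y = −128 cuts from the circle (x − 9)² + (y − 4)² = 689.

Express y = (128 + x)/5 and substitute into the circle:
26x² − 234x − 3536 = 0  ⟹  x² − 9x − 136 = 0
x = 17 or x = −8, giving (17, 29) and (−8, 24).
|(17, 29) − (−8, 24)| = √((25)² + (5)²) = 5√26.

5√26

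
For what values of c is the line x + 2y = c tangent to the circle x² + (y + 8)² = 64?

The line touches the circle iff its distance from (0, −8) is 8:
|1·0 + 2·(−8) − c| / √5 = 8
|c − (−16)| = 8√5.

c = −16 ± 8√5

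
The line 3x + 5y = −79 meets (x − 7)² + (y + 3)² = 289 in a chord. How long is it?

Substitute y = (−79 − 3x)/5:
34x² + 34x − 1904 = 0  ⟹  x² + x − 56 = 0
x = 7 or x = −8, giving (7, −20) and (−8, −11).
|(7, −20) − (−8, −11)| = √((15)² + (−9)²) = 3√34.

3√34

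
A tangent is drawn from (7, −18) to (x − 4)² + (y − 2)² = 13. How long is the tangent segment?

The centre is (4, 2) and r = √13. The square of the distance from P to the centre is 9 + 400 = 409.
The tangent meets the radius at right angles, so tangent² = |PO|² − r² = 409 − 13 = 396.

6√11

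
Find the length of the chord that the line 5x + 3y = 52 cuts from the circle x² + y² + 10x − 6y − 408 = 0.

6√34

Centre (−5, 3), r² = 442. Perpendicular distance d from centre to line = |−68| / √34 = 68/√34.
Half the chord is √(r² − d²) = √(306), so the full chord is 6√34.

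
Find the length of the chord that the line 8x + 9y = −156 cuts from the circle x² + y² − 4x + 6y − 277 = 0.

Centre (2, −3), r² = 290. Perpendicular distance d from centre to line = |145| / √145 = 145/√145.
Half the chord is √(r² − d²) = √(145), so the full chord is 2√145.

2√145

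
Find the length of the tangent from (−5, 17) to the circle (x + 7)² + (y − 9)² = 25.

√43

Centre (−7, 9), r² = 25. |PO|² = (2)² + (8)² = 68.
Power of the point: PT² = |PO|² − r² = 43, so PT = √43.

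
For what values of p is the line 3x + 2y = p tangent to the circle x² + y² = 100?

The line touches the circle iff its distance from (0, 0) is 10:
|3·0 + 2·0 − p| / √13 = 10
|p| = 10√13.

p = ±10√13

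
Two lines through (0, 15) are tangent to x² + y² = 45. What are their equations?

Write the tangent as mx − y + (15 − m·(0)) = 0 and set its distance from the centre to 3√5:
(0m − (−15))² = 45(m² + 1)
m² − 4 = 0, so m = −2 or m = 2.
Through (0, 15) these give 2x + y = 15 and 2x − y = −15.

2x + y = 15 and 2x − y = −15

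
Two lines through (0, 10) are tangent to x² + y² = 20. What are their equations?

Let a tangent through (0, 10) have slope m. Its distance from (0, 0) must equal 2√5:
[m·(0) − (−10)]² = 20(m² + 1)
m² − 4 = 0, so m = 2 or m = −2.
Through (0, 10) these give 2x − y = −10 and 2x + y = 10.

2x − y = −10 and 2x + y = 10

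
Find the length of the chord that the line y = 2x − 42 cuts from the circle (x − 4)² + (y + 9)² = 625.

Centre (4, −9), r² = 625. Perpendicular distance d from centre to line = |−25| / √5 = 25/√5.
Chord = 2√(r² − d²) = 2·√(500) = 20√5.

20√5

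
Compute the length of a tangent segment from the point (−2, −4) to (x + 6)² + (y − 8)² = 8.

The centre is (−6, 8) and r = 2√2. The square of the distance from P to the centre is 16 + 144 = 160.
Power of the point: PT² = |PO|² − r² = 152, so PT = 2√38.

2√38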